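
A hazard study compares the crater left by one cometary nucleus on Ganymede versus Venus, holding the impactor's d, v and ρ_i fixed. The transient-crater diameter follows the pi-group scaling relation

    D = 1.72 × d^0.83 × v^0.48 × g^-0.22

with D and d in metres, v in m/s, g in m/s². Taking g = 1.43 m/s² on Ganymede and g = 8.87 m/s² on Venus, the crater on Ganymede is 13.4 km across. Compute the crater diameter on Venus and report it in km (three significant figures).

All impactor-dependent factors cancel in the ratio, leaving D_Venus/D_Ganymede = (g_Venus/g_Ganymede)^-0.22.
(8.87/1.43)^-0.22 = 6.203^-0.22 = 0.6693
D_Venus = 0.6693 × 13.4 km = 8.97 km

D ≈ 8.97 km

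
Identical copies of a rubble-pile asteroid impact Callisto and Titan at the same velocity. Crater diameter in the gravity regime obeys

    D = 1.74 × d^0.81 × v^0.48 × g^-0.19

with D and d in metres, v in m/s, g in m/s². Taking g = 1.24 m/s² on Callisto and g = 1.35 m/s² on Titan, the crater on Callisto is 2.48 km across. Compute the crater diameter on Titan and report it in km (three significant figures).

D ≈ 2.44 km

All impactor-dependent factors cancel in the ratio, leaving D_Titan/D_Callisto = (g_Titan/g_Callisto)^-0.19.
(1.35/1.24)^-0.19 = 1.089^-0.19 = 0.9839
D_Titan = 0.9839 × 2.48 km = 2.44 km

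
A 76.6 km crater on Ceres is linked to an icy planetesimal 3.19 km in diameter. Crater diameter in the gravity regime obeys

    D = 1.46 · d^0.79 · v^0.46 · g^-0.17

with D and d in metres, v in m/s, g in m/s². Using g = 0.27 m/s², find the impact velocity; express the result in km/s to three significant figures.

v ≈ 10.8 km/s

Rearranging for v: v = [D / (1.46 · 3190^0.79 · 0.27^-0.17)]^(1/0.46).
D = 76600 m.
3190^0.79 = 586.1
0.27^-0.17 = 1.249
Denominator = 1.46 × 586.1 × 1.249 = 1069
D / 1069 = 76600 / 1069 = 71.66
v = 71.66^(1/0.46) = 71.66^2.1739 = 10794 m/s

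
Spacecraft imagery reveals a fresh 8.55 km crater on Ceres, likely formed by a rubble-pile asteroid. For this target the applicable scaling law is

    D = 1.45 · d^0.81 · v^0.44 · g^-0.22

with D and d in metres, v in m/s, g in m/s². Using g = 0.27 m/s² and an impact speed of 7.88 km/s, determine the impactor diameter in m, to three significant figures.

Rearranging for d: d = [D / (1.45 · 7880^0.44 · 0.27^-0.22)]^(1/0.81).
D = 8550 m.
7880^0.44 = 51.82
0.27^-0.22 = 1.334
Denominator = 1.45 × 51.82 × 1.334 = 100.2
D / 100.2 = 8550 / 100.2 = 85.33
d = 85.33^(1/0.81) = 85.33^1.2346 = 242.2 m

d ≈ 242 m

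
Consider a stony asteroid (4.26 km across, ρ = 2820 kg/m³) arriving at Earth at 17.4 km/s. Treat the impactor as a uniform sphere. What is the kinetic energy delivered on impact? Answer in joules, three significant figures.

E ≈ 1.73 × 10^22 J

d = 4260 m; v = 17400 m/s.
Mass m = (π/6) ρ d³ = (π/6) × 2820 × (4260)³ = 1.142 × 10^14 kg
E = ½ m v² = 0.5 × 1.142 × 10^14 × (17400)² = 1.729 × 10^22 J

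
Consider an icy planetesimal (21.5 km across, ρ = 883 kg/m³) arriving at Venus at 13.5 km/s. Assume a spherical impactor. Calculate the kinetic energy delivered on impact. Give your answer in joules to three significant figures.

E ≈ 4.19 × 10^23 J

d = 21500 m; v = 13500 m/s.
Mass m = (π/6) ρ d³ = (π/6) × 883 × (21500)³ = 4.595 × 10^15 kg
E = ½ m v² = 0.5 × 4.595 × 10^15 × (13500)² = 4.187 × 10^23 J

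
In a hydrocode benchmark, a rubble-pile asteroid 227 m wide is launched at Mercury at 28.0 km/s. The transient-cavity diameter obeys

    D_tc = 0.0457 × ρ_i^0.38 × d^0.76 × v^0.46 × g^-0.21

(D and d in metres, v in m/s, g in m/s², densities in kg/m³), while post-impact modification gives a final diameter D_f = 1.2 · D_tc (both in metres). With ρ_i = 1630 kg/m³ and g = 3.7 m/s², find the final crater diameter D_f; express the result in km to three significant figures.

D_f ≈ 4.75 km

v = 28000 m/s.
ρ_i^0.38 = 1630^0.38 = 16.62
d^0.76 = 227^0.76 = 61.74
v^0.46 = 28000^0.46 = 111.1
g^-0.21 = 3.7^-0.21 = 0.7598
D_tc = 0.0457 × 16.62 × 61.74 × 111.1 × 0.7598 = 3958 m
D_f = 1.2 × 3958 = 4750 m
     = 4.750 km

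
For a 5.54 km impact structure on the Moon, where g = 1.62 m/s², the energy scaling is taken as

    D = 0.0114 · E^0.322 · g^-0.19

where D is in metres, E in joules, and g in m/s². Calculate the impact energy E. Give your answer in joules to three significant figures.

E ≈ 6.08 × 10^17 J

Rearranging: E = [D / (0.0114 · g^-0.19)]^(1/0.322).
D = 5540 m.
g^-0.19 = 1.62^-0.19 = 0.9124
D / (0.0114 × 0.9124) = 5540 / (0.01040) = 5.327 × 10^5
E = (5.327 × 10^5)^3.1056 = 6.084 × 10^17 J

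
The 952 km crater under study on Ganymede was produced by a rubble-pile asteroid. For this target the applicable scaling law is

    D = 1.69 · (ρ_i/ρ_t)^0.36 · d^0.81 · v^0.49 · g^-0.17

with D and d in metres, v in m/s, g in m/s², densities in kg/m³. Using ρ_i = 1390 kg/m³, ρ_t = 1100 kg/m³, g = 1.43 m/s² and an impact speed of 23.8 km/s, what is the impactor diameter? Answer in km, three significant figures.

Rearranging for d: d = [D / (1.69 · (1390/1100)^0.36 · 23800^0.49 · 1.43^-0.17)]^(1/0.81).
D = 952000 m.
(1390/1100)^0.36 = 1.088
23800^0.49 = 139.5
1.43^-0.17 = 0.9410
Denominator = 1.69 × 1.088 × 139.5 × 0.9410 = 241.4
D / 241.4 = 952000 / 241.4 = 3944
d = 3944^(1/0.81) = 3944^1.2346 = 27513 m

d ≈ 27.5 km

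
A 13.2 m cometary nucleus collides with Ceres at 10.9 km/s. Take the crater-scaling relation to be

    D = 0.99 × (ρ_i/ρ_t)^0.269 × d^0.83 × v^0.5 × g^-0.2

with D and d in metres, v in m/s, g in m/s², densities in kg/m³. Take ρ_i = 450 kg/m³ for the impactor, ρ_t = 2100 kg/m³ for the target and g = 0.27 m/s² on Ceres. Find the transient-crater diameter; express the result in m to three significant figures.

In SI units: v = 10900 m/s.
(ρ_i/ρ_t)^0.269 = (450/2100)^0.269 = 0.6608
d^0.83 = 13.2^0.83 = 8.513
v^0.5 = 10900^0.5 = 104.4
g^-0.2 = 0.27^-0.2 = 1.299
D = 0.99 × 0.6608 × 8.513 × 104.4 × 1.299 = 755.3 m

D ≈ 755 m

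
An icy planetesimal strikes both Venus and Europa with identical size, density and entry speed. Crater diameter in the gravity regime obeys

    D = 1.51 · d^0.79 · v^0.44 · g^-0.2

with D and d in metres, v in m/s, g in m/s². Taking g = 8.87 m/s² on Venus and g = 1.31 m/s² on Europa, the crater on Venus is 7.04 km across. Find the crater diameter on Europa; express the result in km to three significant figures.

D ≈ 10.3 km

All impactor-dependent factors cancel in the ratio, leaving D_Europa/D_Venus = (g_Europa/g_Venus)^-0.2.
(1.31/8.87)^-0.2 = 0.1477^-0.2 = 1.466
D_Europa = 1.466 × 7.04 km = 10.3 km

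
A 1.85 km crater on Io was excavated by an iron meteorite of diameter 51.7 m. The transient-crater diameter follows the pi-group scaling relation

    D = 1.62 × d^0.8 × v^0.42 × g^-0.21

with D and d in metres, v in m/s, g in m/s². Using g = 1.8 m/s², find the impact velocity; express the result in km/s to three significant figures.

v ≈ 13.9 km/s

Rearranging for v: v = [D / (1.62 · 51.7^0.8 · 1.8^-0.21)]^(1/0.42).
D = 1850 m.
51.7^0.8 = 23.49
1.8^-0.21 = 0.8839
Denominator = 1.62 × 23.49 × 0.8839 = 33.64
D / 33.64 = 1850 / 33.64 = 54.99
v = 54.99^(1/0.42) = 54.99^2.381 = 13919 m/s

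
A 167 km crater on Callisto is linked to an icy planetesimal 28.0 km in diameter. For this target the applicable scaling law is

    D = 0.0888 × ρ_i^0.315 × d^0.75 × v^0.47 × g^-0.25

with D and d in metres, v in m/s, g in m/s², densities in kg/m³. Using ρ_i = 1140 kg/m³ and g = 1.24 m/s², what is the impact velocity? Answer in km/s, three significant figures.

v ≈ 17.9 km/s

Rearranging for v: v = [D / (0.0888 · 1140^0.315 · 28000^0.75 · 1.24^-0.25)]^(1/0.47).
D = 167000 m.
1140^0.315 = 9.182
28000^0.75 = 2165
1.24^-0.25 = 0.9476
Denominator = 0.0888 × 9.182 × 2165 × 0.9476 = 1673
D / 1673 = 167000 / 1673 = 99.82
v = 99.82^(1/0.47) = 99.82^2.1277 = 17936 m/s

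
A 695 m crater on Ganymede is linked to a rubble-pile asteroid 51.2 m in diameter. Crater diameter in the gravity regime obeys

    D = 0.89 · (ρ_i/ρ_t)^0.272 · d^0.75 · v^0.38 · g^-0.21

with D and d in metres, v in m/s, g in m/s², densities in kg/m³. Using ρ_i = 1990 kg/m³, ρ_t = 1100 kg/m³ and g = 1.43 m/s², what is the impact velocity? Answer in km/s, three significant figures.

v ≈ 13.8 km/s

Rearranging for v: v = [D / (0.89 · (1990/1100)^0.272 · 51.2^0.75 · 1.43^-0.21)]^(1/0.38).
(1990/1100)^0.272 = 1.175
51.2^0.75 = 19.14
1.43^-0.21 = 0.9276
Denominator = 0.89 × 1.175 × 19.14 × 0.9276 = 18.57
D / 18.57 = 695 / 18.57 = 37.43
v = 37.43^(1/0.38) = 37.43^2.6316 = 13807 m/s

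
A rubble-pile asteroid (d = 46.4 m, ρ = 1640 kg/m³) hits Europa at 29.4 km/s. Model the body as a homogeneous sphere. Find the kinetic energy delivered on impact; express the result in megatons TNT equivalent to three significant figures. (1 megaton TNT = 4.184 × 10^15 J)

v = 29400 m/s.
Mass m = (π/6) ρ d³ = (π/6) × 1640 × (46.4)³ = 8.578 × 10^7 kg
E = ½ m v² = 0.5 × 8.578 × 10^7 × (29400)² = 3.707 × 10^16 J
   = 3.707 × 10^16 / 4.184×10^15 = 8.860 Mt

E ≈ 8.86 Mt TNT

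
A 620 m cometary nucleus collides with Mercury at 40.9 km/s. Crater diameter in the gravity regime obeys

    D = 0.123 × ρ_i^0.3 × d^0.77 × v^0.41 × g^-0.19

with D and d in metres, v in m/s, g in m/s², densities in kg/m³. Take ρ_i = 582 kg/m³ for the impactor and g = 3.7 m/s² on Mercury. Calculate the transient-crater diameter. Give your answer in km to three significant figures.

In SI units: v = 40900 m/s.
ρ_i^0.3 = 582^0.3 = 6.753
d^0.77 = 620^0.77 = 141.3
v^0.41 = 40900^0.41 = 77.77
g^-0.19 = 3.7^-0.19 = 0.7799
D = 0.123 × 6.753 × 141.3 × 77.77 × 0.7799 = 7119 m
   = 7.119 km

D ≈ 7.12 km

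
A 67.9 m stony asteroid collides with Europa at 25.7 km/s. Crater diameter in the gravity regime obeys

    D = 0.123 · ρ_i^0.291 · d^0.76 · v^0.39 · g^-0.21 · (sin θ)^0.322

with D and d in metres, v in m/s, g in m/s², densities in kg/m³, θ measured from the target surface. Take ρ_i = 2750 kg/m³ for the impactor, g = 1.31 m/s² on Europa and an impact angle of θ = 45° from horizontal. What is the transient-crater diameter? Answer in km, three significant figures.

In SI units: v = 25700 m/s.
ρ_i^0.291 = 2750^0.291 = 10.02
d^0.76 = 67.9^0.76 = 24.67
v^0.39 = 25700^0.39 = 52.47
g^-0.21 = 1.31^-0.21 = 0.9449
(sin 45°)^0.322 = 0.7071^0.322 = 0.8944
D = 0.123 × 10.02 × 24.67 × 52.47 × 0.9449 × 0.8944 = 1348 m
   = 1.348 km

D ≈ 1.35 km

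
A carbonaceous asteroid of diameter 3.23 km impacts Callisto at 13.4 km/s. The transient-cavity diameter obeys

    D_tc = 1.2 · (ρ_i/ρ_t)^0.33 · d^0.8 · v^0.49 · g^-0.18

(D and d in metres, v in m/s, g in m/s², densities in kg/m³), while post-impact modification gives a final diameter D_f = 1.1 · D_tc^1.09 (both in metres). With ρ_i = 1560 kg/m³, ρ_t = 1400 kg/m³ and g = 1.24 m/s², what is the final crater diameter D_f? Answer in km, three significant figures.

D_f ≈ 246 km

In SI: d = 3230 m, v = 13400 m/s.
(ρ_i/ρ_t)^0.33 = (1560/1400)^0.33 = 1.036
d^0.8 = 3230^0.8 = 641.7
v^0.49 = 13400^0.49 = 105.3
g^-0.18 = 1.24^-0.18 = 0.9620
D_tc = 1.2 × 1.036 × 641.7 × 105.3 × 0.9620 = 80810 m
D_f = 1.1 × (80810)^1.09 = 2.458 × 10^5 m
     = 245.8 km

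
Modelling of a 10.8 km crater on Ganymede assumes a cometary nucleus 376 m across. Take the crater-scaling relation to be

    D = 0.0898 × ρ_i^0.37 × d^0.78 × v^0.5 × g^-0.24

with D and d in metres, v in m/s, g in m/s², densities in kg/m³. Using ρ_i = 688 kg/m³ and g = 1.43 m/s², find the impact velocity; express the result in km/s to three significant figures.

v ≈ 13.1 km/s

Rearranging for v: v = [D / (0.0898 · 688^0.37 · 376^0.78 · 1.43^-0.24)]^(1/0.5).
D = 10800 m.
688^0.37 = 11.22
376^0.78 = 102.0
1.43^-0.24 = 0.9177
Denominator = 0.0898 × 11.22 × 102.0 × 0.9177 = 94.31
D / 94.31 = 10800 / 94.31 = 114.5
v = 114.5^(1/0.5) = 114.5^2 = 13110 m/s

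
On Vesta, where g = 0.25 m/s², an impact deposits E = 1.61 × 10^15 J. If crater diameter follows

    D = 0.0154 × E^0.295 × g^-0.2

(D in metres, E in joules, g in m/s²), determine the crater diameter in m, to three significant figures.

D ≈ 622 m

E^0.295 = (1.61 × 10^15)^0.295 = 3.062 × 10^4
g^-0.2 = 0.25^-0.2 = 1.320
D = 0.0154 × 3.062 × 10^4 × 1.320 = 622.4 m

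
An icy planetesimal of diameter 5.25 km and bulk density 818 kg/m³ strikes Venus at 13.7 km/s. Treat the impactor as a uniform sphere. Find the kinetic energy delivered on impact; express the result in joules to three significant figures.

E ≈ 5.82 × 10^21 J

d = 5250 m; v = 13700 m/s.
Mass m = (π/6) ρ d³ = (π/6) × 818 × (5250)³ = 6.198 × 10^13 kg
E = ½ m v² = 0.5 × 6.198 × 10^13 × (13700)² = 5.817 × 10^21 J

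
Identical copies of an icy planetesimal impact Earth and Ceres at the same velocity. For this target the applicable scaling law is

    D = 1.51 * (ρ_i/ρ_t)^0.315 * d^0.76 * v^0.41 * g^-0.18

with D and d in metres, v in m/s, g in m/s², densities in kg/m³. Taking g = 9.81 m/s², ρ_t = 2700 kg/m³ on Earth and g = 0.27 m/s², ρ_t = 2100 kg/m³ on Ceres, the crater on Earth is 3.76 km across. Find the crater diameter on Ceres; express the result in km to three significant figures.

D ≈ 7.77 km

The impactor-only factors (d, v, ρ_i) cancel in the ratio, leaving D_Ceres/D_Earth = (g_Ceres/g_Earth)^-0.18 · (ρ_t,Earth/ρ_t,Ceres)^0.315.
(0.27/9.81)^-0.18 = 0.02752^-0.18 = 1.909
(2700/2100)^0.315 = 1.286^0.315 = 1.082
Ratio = 1.909 × 1.082 = 2.066
D_Ceres = 2.066 × 3.76 km = 7.77 km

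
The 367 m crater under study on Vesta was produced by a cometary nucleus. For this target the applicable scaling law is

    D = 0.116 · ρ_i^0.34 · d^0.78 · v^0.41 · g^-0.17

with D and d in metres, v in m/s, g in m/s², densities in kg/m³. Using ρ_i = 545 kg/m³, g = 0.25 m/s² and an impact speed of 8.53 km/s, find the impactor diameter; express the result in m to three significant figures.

d ≈ 12.5 m

Rearranging for d: d = [D / (0.116 · 545^0.34 · 8530^0.41 · 0.25^-0.17)]^(1/0.78).
545^0.34 = 8.519
8530^0.41 = 40.90
0.25^-0.17 = 1.266
Denominator = 0.116 × 8.519 × 40.90 × 1.266 = 51.17
D / 51.17 = 367 / 51.17 = 7.172
d = 7.172^(1/0.78) = 7.172^1.2821 = 12.50 m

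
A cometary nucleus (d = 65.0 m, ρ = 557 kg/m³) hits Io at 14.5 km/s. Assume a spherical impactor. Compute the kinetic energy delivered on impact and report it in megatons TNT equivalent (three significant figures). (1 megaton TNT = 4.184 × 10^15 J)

v = 14500 m/s.
Mass m = (π/6) ρ d³ = (π/6) × 557 × (65)³ = 8.009 × 10^7 kg
E = ½ m v² = 0.5 × 8.009 × 10^7 × (14500)² = 8.419 × 10^15 J
   = 8.419 × 10^15 / 4.184×10^15 = 2.012 Mt

E ≈ 2.01 Mt TNT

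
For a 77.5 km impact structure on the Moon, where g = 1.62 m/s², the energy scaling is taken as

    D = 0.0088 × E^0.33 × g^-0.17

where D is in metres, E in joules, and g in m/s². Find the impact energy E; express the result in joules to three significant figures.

E ≈ 1.42 × 10^21 J

Rearranging: E = [D / (0.0088 · g^-0.17)]^(1/0.33).
D = 77500 m.
g^-0.17 = 1.62^-0.17 = 0.9213
D / (0.0088 × 0.9213) = 77500 / (8.107 × 10^-3) = 9.560 × 10^6
E = (9.560 × 10^6)^3.0303 = 1.422 × 10^21 J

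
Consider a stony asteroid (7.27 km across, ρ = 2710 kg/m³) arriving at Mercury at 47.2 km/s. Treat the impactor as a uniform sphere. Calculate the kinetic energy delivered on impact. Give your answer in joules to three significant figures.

d = 7270 m; v = 47200 m/s.
Mass m = (π/6) ρ d³ = (π/6) × 2710 × (7270)³ = 5.452 × 10^14 kg
E = ½ m v² = 0.5 × 5.452 × 10^14 × (47200)² = 6.073 × 10^23 J

E ≈ 6.07 × 10^23 J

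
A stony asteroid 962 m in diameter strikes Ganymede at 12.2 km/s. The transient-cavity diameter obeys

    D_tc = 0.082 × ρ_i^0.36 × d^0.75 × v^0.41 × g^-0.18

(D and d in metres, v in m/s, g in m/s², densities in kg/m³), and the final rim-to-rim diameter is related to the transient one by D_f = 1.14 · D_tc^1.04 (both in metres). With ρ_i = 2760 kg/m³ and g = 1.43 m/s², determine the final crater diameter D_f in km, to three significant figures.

v = 12200 m/s.
ρ_i^0.36 = 2760^0.36 = 17.33
d^0.75 = 962^0.75 = 172.7
v^0.41 = 12200^0.41 = 47.36
g^-0.18 = 1.43^-0.18 = 0.9376
D_tc = 0.082 × 17.33 × 172.7 × 47.36 × 0.9376 = 10900 m
D_f = 1.14 × (10900)^1.04 = 18023 m
     = 18.02 km

D_f ≈ 18.0 km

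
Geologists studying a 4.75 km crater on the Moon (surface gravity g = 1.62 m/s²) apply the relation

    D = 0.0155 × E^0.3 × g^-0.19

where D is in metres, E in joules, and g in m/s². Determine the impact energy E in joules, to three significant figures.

E ≈ 2.63 × 10^18 J

Rearranging: E = [D / (0.0155 · g^-0.19)]^(1/0.3).
D = 4750 m.
g^-0.19 = 1.62^-0.19 = 0.9124
D / (0.0155 × 0.9124) = 4750 / (0.01414) = 3.359 × 10^5
E = (3.359 × 10^5)^3.3333 = 2.633 × 10^18 J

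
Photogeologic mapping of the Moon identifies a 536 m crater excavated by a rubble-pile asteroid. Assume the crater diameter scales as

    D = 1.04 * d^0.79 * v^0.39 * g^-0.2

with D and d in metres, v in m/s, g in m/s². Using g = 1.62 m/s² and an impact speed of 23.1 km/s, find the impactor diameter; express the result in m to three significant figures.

d ≈ 21.5 m

Rearranging for d: d = [D / (1.04 · 23100^0.39 · 1.62^-0.2)]^(1/0.79).
23100^0.39 = 50.33
1.62^-0.2 = 0.9080
Denominator = 1.04 × 50.33 × 0.9080 = 47.53
D / 47.53 = 536 / 47.53 = 11.28
d = 11.28^(1/0.79) = 11.28^1.2658 = 21.48 m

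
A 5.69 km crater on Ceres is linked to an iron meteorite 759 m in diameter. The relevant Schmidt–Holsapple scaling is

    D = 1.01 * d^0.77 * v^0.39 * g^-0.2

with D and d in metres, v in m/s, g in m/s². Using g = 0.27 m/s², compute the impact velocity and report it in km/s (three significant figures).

v ≈ 4.36 km/s

Rearranging for v: v = [D / (1.01 · 759^0.77 · 0.27^-0.2)]^(1/0.39).
D = 5690 m.
759^0.77 = 165.1
0.27^-0.2 = 1.299
Denominator = 1.01 × 165.1 × 1.299 = 216.6
D / 216.6 = 5690 / 216.6 = 26.27
v = 26.27^(1/0.39) = 26.27^2.5641 = 4362 m/s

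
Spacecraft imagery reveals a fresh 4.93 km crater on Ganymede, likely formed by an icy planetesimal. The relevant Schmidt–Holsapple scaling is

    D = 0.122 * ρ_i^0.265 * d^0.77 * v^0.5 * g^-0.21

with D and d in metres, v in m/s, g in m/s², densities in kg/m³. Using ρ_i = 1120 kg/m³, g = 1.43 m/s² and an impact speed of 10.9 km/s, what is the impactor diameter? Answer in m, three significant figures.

d ≈ 226 m

Rearranging for d: d = [D / (0.122 · 1120^0.265 · 10900^0.5 · 1.43^-0.21)]^(1/0.77).
D = 4930 m.
1120^0.265 = 6.428
10900^0.5 = 104.4
1.43^-0.21 = 0.9276
Denominator = 0.122 × 6.428 × 104.4 × 0.9276 = 75.94
D / 75.94 = 4930 / 75.94 = 64.92
d = 64.92^(1/0.77) = 64.92^1.2987 = 225.8 m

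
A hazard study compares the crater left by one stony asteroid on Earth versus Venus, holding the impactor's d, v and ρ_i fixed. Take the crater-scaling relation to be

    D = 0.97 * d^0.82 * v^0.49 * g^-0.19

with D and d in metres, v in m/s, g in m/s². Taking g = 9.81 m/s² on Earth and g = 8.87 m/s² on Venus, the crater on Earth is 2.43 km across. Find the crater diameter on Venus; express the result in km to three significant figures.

D ≈ 2.48 km

All impactor-dependent factors cancel in the ratio, leaving D_Venus/D_Earth = (g_Venus/g_Earth)^-0.19.
(8.87/9.81)^-0.19 = 0.9042^-0.19 = 1.019
D_Venus = 1.019 × 2.43 km = 2.48 km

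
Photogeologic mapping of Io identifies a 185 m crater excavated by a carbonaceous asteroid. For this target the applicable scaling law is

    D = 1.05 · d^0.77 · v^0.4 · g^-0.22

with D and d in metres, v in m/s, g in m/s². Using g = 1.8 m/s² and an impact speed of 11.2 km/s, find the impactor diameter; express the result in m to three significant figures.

Rearranging for d: d = [D / (1.05 · 11200^0.4 · 1.8^-0.22)]^(1/0.77).
11200^0.4 = 41.66
1.8^-0.22 = 0.8787
Denominator = 1.05 × 41.66 × 0.8787 = 38.44
D / 38.44 = 185 / 38.44 = 4.813
d = 4.813^(1/0.77) = 4.813^1.2987 = 7.696 m

d ≈ 7.70 m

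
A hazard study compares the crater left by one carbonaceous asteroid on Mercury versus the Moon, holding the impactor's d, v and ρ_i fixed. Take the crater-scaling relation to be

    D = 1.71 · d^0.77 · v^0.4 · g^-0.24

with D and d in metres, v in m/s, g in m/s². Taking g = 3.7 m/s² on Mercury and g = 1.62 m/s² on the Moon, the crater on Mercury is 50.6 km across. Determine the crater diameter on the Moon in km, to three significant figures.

D ≈ 61.7 km

All impactor-dependent factors cancel in the ratio, leaving D_Moon/D_Mercury = (g_Moon/g_Mercury)^-0.24.
(1.62/3.7)^-0.24 = 0.4378^-0.24 = 1.219
D_Moon = 1.219 × 50.6 km = 61.7 km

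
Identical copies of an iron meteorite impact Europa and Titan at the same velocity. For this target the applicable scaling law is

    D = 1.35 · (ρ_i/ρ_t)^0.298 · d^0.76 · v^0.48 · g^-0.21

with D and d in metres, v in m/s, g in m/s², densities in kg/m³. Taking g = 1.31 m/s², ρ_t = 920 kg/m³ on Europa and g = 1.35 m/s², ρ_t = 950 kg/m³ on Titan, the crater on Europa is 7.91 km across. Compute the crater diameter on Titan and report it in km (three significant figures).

The impactor-only factors (d, v, ρ_i) cancel in the ratio, leaving D_Titan/D_Europa = (g_Titan/g_Europa)^-0.21 · (ρ_t,Europa/ρ_t,Titan)^0.298.
(1.35/1.31)^-0.21 = 1.031^-0.21 = 0.9936
(920/950)^0.298 = 0.9684^0.298 = 0.9905
Ratio = 0.9936 × 0.9905 = 0.9842
D_Titan = 0.9842 × 7.91 km = 7.79 km

D ≈ 7.79 km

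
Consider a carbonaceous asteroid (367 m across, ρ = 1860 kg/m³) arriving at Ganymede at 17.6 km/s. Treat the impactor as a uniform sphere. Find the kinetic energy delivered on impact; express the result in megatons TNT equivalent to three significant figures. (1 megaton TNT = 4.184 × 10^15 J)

E ≈ 1780 Mt TNT

v = 17600 m/s.
Mass m = (π/6) ρ d³ = (π/6) × 1860 × (367)³ = 4.814 × 10^10 kg
E = ½ m v² = 0.5 × 4.814 × 10^10 × (17600)² = 7.456 × 10^18 J
   = 7.456 × 10^18 / 4.184×10^15 = 1782 Mt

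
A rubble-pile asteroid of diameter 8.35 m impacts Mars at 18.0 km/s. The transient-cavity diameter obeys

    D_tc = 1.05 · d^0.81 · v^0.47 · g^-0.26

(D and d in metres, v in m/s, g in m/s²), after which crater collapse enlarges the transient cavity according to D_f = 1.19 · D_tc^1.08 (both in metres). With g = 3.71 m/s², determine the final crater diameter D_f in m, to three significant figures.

v = 18000 m/s.
d^0.81 = 8.35^0.81 = 5.579
v^0.47 = 18000^0.47 = 99.99
g^-0.26 = 3.71^-0.26 = 0.7112
D_tc = 1.05 × 5.579 × 99.99 × 0.7112 = 416.6 m
D_f = 1.19 × (416.6)^1.08 = 803.2 m

D_f ≈ 803 m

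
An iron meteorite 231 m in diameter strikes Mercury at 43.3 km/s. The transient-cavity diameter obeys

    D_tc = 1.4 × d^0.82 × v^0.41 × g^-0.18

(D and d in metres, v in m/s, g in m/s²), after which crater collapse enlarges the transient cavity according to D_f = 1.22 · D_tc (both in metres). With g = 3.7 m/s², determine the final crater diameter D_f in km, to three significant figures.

D_f ≈ 9.32 km

v = 43300 m/s.
d^0.82 = 231^0.82 = 86.73
v^0.41 = 43300^0.41 = 79.61
g^-0.18 = 3.7^-0.18 = 0.7902
D_tc = 1.4 × 86.73 × 79.61 × 0.7902 = 7638 m
D_f = 1.22 × 7638 = 9318 m
     = 9.318 km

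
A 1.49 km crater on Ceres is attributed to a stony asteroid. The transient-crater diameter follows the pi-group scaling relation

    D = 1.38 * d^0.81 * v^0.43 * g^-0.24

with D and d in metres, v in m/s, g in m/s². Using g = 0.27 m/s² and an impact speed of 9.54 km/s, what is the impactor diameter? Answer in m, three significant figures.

Rearranging for d: d = [D / (1.38 · 9540^0.43 · 0.27^-0.24)]^(1/0.81).
D = 1490 m.
9540^0.43 = 51.43
0.27^-0.24 = 1.369
Denominator = 1.38 × 51.43 × 1.369 = 97.16
D / 97.16 = 1490 / 97.16 = 15.34
d = 15.34^(1/0.81) = 15.34^1.2346 = 29.11 m

d ≈ 29.1 m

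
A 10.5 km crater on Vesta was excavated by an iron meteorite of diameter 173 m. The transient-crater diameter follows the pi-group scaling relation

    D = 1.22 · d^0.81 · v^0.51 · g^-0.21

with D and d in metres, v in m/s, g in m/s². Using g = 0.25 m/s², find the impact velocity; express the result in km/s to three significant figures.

Rearranging for v: v = [D / (1.22 · 173^0.81 · 0.25^-0.21)]^(1/0.51).
D = 10500 m.
173^0.81 = 64.99
0.25^-0.21 = 1.338
Denominator = 1.22 × 64.99 × 1.338 = 106.1
D / 106.1 = 10500 / 106.1 = 98.96
v = 98.96^(1/0.51) = 98.96^1.9608 = 8179 m/s

v ≈ 8.18 km/s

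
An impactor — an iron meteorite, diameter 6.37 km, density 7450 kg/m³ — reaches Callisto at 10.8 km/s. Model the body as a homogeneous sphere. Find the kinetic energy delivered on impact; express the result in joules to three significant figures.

d = 6370 m; v = 10800 m/s.
Mass m = (π/6) ρ d³ = (π/6) × 7450 × (6370)³ = 1.008 × 10^15 kg
E = ½ m v² = 0.5 × 1.008 × 10^15 × (10800)² = 5.879 × 10^22 J

E ≈ 5.88 × 10^22 J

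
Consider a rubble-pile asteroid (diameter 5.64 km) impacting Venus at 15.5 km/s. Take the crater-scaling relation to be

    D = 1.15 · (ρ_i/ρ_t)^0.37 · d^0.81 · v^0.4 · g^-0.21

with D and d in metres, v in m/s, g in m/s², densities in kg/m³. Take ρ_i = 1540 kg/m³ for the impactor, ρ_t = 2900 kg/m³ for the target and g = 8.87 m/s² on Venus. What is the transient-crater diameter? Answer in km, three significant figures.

D ≈ 29.8 km

In SI units: d = 5640 m, v = 15500 m/s.
(ρ_i/ρ_t)^0.37 = (1540/2900)^0.37 = 0.7912
d^0.81 = 5640^0.81 = 1093
v^0.4 = 15500^0.4 = 47.44
g^-0.21 = 8.87^-0.21 = 0.6323
D = 1.15 × 0.7912 × 1093 × 47.44 × 0.6323 = 29831 m
   = 29.83 km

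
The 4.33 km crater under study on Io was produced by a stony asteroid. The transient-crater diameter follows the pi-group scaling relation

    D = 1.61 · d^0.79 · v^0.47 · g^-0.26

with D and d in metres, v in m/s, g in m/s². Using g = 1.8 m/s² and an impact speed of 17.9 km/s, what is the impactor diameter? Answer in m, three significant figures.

Rearranging for d: d = [D / (1.61 · 17900^0.47 · 1.8^-0.26)]^(1/0.79).
D = 4330 m.
17900^0.47 = 99.73
1.8^-0.26 = 0.8583
Denominator = 1.61 × 99.73 × 0.8583 = 137.8
D / 137.8 = 4330 / 137.8 = 31.42
d = 31.42^(1/0.79) = 31.42^1.2658 = 78.55 m

d ≈ 78.6 m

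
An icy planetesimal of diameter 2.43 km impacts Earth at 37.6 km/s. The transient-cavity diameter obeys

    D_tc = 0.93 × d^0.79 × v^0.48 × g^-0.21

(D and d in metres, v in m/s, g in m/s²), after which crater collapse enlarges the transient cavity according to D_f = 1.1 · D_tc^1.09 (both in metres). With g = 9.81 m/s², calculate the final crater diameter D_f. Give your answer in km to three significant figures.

In SI: d = 2430 m, v = 37600 m/s.
d^0.79 = 2430^0.79 = 472.7
v^0.48 = 37600^0.48 = 157.1
g^-0.21 = 9.81^-0.21 = 0.6191
D_tc = 0.93 × 472.7 × 157.1 × 0.6191 = 42760 m
D_f = 1.1 × (42760)^1.09 = 1.228 × 10^5 m
     = 122.8 km

D_f ≈ 123 km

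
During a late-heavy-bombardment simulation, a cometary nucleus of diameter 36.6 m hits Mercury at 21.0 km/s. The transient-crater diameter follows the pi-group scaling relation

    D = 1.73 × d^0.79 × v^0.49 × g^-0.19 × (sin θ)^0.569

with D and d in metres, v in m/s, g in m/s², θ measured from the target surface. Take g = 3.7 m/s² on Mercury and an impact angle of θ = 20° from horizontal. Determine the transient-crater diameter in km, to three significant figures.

D ≈ 1.65 km

In SI units: v = 21000 m/s.
d^0.79 = 36.6^0.79 = 17.19
v^0.49 = 21000^0.49 = 131.2
g^-0.19 = 3.7^-0.19 = 0.7799
(sin 20°)^0.569 = 0.3420^0.569 = 0.5431
D = 1.73 × 17.19 × 131.2 × 0.7799 × 0.5431 = 1653 m
   = 1.653 km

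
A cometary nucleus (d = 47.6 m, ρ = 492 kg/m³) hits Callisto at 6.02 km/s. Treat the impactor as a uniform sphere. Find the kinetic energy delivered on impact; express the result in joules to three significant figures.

E ≈ 5.03 × 10^14 J

v = 6020 m/s.
Mass m = (π/6) ρ d³ = (π/6) × 492 × (47.6)³ = 2.778 × 10^7 kg
E = ½ m v² = 0.5 × 2.778 × 10^7 × (6020)² = 5.034 × 10^14 J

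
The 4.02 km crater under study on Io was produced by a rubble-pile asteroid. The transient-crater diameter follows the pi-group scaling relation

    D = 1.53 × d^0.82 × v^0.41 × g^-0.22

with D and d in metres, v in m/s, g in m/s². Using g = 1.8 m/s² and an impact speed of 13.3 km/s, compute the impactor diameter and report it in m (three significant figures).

Rearranging for d: d = [D / (1.53 · 13300^0.41 · 1.8^-0.22)]^(1/0.82).
D = 4020 m.
13300^0.41 = 49.07
1.8^-0.22 = 0.8787
Denominator = 1.53 × 49.07 × 0.8787 = 65.97
D / 65.97 = 4020 / 65.97 = 60.94
d = 60.94^(1/0.82) = 60.94^1.2195 = 150.2 m

d ≈ 150 m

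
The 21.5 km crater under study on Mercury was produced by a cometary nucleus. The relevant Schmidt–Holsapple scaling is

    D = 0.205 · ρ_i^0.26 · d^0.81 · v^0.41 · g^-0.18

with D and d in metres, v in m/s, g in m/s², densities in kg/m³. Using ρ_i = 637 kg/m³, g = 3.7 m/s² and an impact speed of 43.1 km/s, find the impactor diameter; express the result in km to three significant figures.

Rearranging for d: d = [D / (0.205 · 637^0.26 · 43100^0.41 · 3.7^-0.18)]^(1/0.81).
D = 21500 m.
637^0.26 = 5.359
43100^0.41 = 79.46
3.7^-0.18 = 0.7902
Denominator = 0.205 × 5.359 × 79.46 × 0.7902 = 68.98
D / 68.98 = 21500 / 68.98 = 311.7
d = 311.7^(1/0.81) = 311.7^1.2346 = 1199 m

d ≈ 1.20 km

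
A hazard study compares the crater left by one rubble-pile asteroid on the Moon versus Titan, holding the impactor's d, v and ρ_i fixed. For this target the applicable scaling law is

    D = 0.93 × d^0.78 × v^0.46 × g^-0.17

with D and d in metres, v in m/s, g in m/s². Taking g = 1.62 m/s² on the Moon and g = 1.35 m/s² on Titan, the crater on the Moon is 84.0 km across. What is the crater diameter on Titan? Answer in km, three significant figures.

All impactor-dependent factors cancel in the ratio, leaving D_Titan/D_Moon = (g_Titan/g_Moon)^-0.17.
(1.35/1.62)^-0.17 = 0.8333^-0.17 = 1.031
D_Titan = 1.031 × 84.0 km = 86.6 km

D ≈ 86.6 km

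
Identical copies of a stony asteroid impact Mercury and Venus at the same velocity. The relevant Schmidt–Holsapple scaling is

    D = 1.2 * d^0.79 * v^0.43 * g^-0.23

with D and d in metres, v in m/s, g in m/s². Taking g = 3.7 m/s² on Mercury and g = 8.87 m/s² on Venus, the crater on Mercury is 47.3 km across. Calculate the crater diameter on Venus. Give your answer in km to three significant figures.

All impactor-dependent factors cancel in the ratio, leaving D_Venus/D_Mercury = (g_Venus/g_Mercury)^-0.23.
(8.87/3.7)^-0.23 = 2.397^-0.23 = 0.8179
D_Venus = 0.8179 × 47.3 km = 38.7 km

D ≈ 38.7 km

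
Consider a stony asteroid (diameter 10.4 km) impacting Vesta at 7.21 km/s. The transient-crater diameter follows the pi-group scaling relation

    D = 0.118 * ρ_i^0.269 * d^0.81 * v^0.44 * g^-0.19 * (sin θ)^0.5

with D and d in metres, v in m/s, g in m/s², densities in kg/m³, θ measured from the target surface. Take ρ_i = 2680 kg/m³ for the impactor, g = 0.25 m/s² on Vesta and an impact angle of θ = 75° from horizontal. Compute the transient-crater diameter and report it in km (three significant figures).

D ≈ 113 km

In SI units: d = 10400 m, v = 7210 m/s.
ρ_i^0.269 = 2680^0.269 = 8.359
d^0.81 = 10400^0.81 = 1794
v^0.44 = 7210^0.44 = 49.83
g^-0.19 = 0.25^-0.19 = 1.301
(sin 75°)^0.5 = 0.9659^0.5 = 0.9828
D = 0.118 × 8.359 × 1794 × 49.83 × 1.301 × 0.9828 = 1.127 × 10^5 m
   = 112.7 km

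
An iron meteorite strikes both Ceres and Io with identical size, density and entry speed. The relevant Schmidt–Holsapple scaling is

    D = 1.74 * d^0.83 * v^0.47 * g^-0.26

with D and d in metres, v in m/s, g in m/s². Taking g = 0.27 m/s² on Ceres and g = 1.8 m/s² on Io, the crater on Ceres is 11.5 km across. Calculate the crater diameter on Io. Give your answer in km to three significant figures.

All impactor-dependent factors cancel in the ratio, leaving D_Io/D_Ceres = (g_Io/g_Ceres)^-0.26.
(1.8/0.27)^-0.26 = 6.667^-0.26 = 0.6106
D_Io = 0.6106 × 11.5 km = 7.02 km

D ≈ 7.02 km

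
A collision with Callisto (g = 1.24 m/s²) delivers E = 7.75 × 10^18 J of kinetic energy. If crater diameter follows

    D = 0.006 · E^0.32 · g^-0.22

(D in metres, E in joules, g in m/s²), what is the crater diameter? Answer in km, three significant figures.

D ≈ 6.34 km

E^0.32 = (7.75 × 10^18)^0.32 = 1.108 × 10^6
g^-0.22 = 1.24^-0.22 = 0.9538
D = 0.006 × 1.108 × 10^6 × 0.9538 = 6341 m
   = 6.341 km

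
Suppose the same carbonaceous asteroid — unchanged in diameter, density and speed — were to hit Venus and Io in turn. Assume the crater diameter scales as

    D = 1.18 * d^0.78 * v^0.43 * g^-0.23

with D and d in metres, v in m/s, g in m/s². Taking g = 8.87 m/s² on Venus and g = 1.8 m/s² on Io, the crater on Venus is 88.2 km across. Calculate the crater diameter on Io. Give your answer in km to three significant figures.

All impactor-dependent factors cancel in the ratio, leaving D_Io/D_Venus = (g_Io/g_Venus)^-0.23.
(1.8/8.87)^-0.23 = 0.2029^-0.23 = 1.443
D_Io = 1.443 × 88.2 km = 127 km

D ≈ 127 km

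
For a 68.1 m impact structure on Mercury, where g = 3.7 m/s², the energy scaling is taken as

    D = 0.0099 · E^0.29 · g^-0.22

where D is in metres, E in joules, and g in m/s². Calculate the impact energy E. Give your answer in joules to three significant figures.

Rearranging: E = [D / (0.0099 · g^-0.22)]^(1/0.29).
g^-0.22 = 3.7^-0.22 = 0.7499
D / (0.0099 × 0.7499) = 68.1 / (7.424 × 10^-3) = 9.173 × 10^3
E = (9.173 × 10^3)^3.4483 = 4.612 × 10^13 J

E ≈ 4.61 × 10^13 J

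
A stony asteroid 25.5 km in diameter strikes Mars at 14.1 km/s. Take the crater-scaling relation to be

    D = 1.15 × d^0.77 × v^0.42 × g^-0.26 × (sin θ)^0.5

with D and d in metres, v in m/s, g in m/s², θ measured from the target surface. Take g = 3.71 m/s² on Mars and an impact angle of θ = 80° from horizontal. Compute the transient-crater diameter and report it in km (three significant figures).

D ≈ 111 km

In SI units: d = 25500 m, v = 14100 m/s.
d^0.77 = 25500^0.77 = 2472
v^0.42 = 14100^0.42 = 55.29
g^-0.26 = 3.71^-0.26 = 0.7112
(sin 80°)^0.5 = 0.9848^0.5 = 0.9924
D = 1.15 × 2472 × 55.29 × 0.7112 × 0.9924 = 1.109 × 10^5 m
   = 110.9 km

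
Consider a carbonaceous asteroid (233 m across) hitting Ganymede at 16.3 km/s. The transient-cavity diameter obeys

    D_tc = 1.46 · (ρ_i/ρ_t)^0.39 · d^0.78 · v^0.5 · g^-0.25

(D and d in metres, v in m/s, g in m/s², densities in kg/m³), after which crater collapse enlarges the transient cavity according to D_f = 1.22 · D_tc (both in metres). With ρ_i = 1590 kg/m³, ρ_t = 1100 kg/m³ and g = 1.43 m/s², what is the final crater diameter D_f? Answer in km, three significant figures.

D_f ≈ 16.9 km

v = 16300 m/s.
(ρ_i/ρ_t)^0.39 = (1590/1100)^0.39 = 1.155
d^0.78 = 233^0.78 = 70.23
v^0.5 = 16300^0.5 = 127.7
g^-0.25 = 1.43^-0.25 = 0.9145
D_tc = 1.46 × 1.155 × 70.23 × 127.7 × 0.9145 = 13830 m
D_f = 1.22 × 13830 = 16873 m
     = 16.87 km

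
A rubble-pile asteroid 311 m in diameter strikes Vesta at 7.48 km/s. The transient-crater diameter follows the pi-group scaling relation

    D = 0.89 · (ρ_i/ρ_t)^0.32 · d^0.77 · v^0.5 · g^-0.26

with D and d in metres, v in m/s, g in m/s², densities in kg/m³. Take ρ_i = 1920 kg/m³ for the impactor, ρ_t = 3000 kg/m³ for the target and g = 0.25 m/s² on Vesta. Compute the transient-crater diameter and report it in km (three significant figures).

In SI units: v = 7480 m/s.
(ρ_i/ρ_t)^0.32 = (1920/3000)^0.32 = 0.8669
d^0.77 = 311^0.77 = 83.07
v^0.5 = 7480^0.5 = 86.49
g^-0.26 = 0.25^-0.26 = 1.434
D = 0.89 × 0.8669 × 83.07 × 86.49 × 1.434 = 7949 m
   = 7.949 km

D ≈ 7.95 km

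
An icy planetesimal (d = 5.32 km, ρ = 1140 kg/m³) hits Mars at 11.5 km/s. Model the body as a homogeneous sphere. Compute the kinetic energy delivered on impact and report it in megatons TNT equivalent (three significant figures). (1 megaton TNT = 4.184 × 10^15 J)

d = 5320 m; v = 11500 m/s.
Mass m = (π/6) ρ d³ = (π/6) × 1140 × (5320)³ = 8.987 × 10^13 kg
E = ½ m v² = 0.5 × 8.987 × 10^13 × (11500)² = 5.943 × 10^21 J
   = 5.943 × 10^21 / 4.184×10^15 = 1.420 × 10^6 Mt

E ≈ 1.42 × 10^6 Mt TNT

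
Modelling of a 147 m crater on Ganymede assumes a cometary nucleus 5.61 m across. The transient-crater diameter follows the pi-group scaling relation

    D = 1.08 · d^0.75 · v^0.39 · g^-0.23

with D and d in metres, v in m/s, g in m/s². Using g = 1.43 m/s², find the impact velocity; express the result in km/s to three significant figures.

Rearranging for v: v = [D / (1.08 · 5.61^0.75 · 1.43^-0.23)]^(1/0.39).
5.61^0.75 = 3.645
1.43^-0.23 = 0.9210
Denominator = 1.08 × 3.645 × 0.9210 = 3.626
D / 3.626 = 147 / 3.626 = 40.54
v = 40.54^(1/0.39) = 40.54^2.5641 = 13267 m/s

v ≈ 13.3 km/s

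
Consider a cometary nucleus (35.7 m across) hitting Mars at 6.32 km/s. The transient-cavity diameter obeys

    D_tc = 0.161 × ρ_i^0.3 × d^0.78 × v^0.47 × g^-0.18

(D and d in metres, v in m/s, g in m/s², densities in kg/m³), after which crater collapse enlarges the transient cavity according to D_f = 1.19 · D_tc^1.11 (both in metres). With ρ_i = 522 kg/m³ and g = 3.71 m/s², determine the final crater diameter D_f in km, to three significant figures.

v = 6320 m/s.
ρ_i^0.3 = 522^0.3 = 6.536
d^0.78 = 35.7^0.78 = 16.26
v^0.47 = 6320^0.47 = 61.14
g^-0.18 = 3.71^-0.18 = 0.7898
D_tc = 0.161 × 6.536 × 16.26 × 61.14 × 0.7898 = 826.2 m
D_f = 1.19 × (826.2)^1.11 = 2058 m
     = 2.058 km

D_f ≈ 2.06 km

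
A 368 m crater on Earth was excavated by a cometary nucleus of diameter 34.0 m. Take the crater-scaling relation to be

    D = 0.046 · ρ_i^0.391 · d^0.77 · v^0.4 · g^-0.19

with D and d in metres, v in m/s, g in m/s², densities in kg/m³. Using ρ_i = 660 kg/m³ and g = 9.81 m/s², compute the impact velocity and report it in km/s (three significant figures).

Rearranging for v: v = [D / (0.046 · 660^0.391 · 34^0.77 · 9.81^-0.19)]^(1/0.4).
660^0.391 = 12.66
34^0.77 = 15.11
9.81^-0.19 = 0.6480
Denominator = 0.046 × 12.66 × 15.11 × 0.6480 = 5.702
D / 5.702 = 368 / 5.702 = 64.54
v = 64.54^(1/0.4) = 64.54^2.5 = 33464 m/s

v ≈ 33.5 km/s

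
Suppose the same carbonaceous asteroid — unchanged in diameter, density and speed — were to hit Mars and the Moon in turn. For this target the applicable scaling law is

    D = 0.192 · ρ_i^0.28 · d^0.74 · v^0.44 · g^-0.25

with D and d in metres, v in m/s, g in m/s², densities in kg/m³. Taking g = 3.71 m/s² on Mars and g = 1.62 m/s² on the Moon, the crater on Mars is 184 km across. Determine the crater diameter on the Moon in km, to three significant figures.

D ≈ 226 km

All impactor-dependent factors cancel in the ratio, leaving D_Moon/D_Mars = (g_Moon/g_Mars)^-0.25.
(1.62/3.71)^-0.25 = 0.4367^-0.25 = 1.230
D_Moon = 1.230 × 184 km = 226 km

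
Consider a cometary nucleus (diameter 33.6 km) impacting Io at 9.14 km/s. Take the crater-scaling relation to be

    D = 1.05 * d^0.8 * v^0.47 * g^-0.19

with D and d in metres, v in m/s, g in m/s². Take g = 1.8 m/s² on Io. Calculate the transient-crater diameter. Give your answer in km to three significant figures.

In SI units: d = 33600 m, v = 9140 m/s.
d^0.8 = 33600^0.8 = 4179
v^0.47 = 9140^0.47 = 72.72
g^-0.19 = 1.8^-0.19 = 0.8943
D = 1.05 × 4179 × 72.72 × 0.8943 = 2.854 × 10^5 m
   = 285.4 km

D ≈ 285 km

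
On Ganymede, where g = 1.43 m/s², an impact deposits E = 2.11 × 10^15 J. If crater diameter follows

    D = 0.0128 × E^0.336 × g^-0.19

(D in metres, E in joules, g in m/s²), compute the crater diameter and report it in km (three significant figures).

E^0.336 = (2.11 × 10^15)^0.336 = 1.409 × 10^5
g^-0.19 = 1.43^-0.19 = 0.9343
D = 0.0128 × 1.409 × 10^5 × 0.9343 = 1685 m
   = 1.685 km

D ≈ 1.69 km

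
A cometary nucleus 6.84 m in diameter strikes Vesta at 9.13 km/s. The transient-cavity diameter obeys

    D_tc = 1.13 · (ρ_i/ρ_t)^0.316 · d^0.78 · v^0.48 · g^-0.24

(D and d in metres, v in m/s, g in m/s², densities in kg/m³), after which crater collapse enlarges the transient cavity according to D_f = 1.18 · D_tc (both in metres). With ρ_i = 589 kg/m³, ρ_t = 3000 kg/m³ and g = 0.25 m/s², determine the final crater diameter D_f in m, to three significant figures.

v = 9130 m/s.
(ρ_i/ρ_t)^0.316 = (589/3000)^0.316 = 0.5978
d^0.78 = 6.84^0.78 = 4.481
v^0.48 = 9130^0.48 = 79.62
g^-0.24 = 0.25^-0.24 = 1.395
D_tc = 1.13 × 0.5978 × 4.481 × 79.62 × 1.395 = 336.2 m
D_f = 1.18 × 336.2 = 396.7 m

D_f ≈ 397 m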